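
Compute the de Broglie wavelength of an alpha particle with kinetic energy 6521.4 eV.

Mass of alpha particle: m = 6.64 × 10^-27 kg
1.78 × 10^-13 m

Using λ = h/√(2mKE):

First convert KE to Joules: KE = 6521.4 eV = 1.045 × 10^-15 J

λ = h/√(2mKE)
λ = (6.626 × 10^-34 J·s) / √(2 × 6.64 × 10^-27 kg × 1.045 × 10^-15 J)
λ = 1.78 × 10^-13 m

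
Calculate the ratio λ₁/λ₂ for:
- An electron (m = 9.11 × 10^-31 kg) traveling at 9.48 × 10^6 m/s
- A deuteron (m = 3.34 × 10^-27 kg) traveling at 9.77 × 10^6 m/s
λ₁/λ₂ = 3.78 × 10^3

Using λ = h/(mv):

λ₁ = h/(m₁v₁) = 7.67 × 10^-11 m
λ₂ = h/(m₂v₂) = 2.03 × 10^-14 m

Ratio λ₁/λ₂ = (m₂v₂)/(m₁v₁)
         = (3.34 × 10^-27 kg × 9.77 × 10^6 m/s) / (9.11 × 10^-31 kg × 9.48 × 10^6 m/s)
         = 3.78 × 10^3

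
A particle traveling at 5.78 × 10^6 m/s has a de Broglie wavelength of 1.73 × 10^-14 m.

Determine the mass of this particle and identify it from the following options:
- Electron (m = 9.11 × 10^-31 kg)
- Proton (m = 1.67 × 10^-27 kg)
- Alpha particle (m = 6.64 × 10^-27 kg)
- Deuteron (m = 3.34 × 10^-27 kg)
The particle is an alpha particle.

From λ = h/(mv), solve for mass:

m = h/(λv)
m = (6.626 × 10^-34 J·s) / (1.73 × 10^-14 m × 5.78 × 10^6 m/s)
m = 6.63 × 10^-27 kg

Comparing with the listed masses, this is closest to an alpha particle.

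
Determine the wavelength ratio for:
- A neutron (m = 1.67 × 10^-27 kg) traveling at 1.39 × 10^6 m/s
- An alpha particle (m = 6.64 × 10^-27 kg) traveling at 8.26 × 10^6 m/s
λ₁/λ₂ = 23.6

Using λ = h/(mv):

λ₁ = h/(m₁v₁) = 2.85 × 10^-13 m
λ₂ = h/(m₂v₂) = 1.21 × 10^-14 m

Ratio λ₁/λ₂ = (m₂v₂)/(m₁v₁)
         = (6.64 × 10^-27 kg × 8.26 × 10^6 m/s) / (1.67 × 10^-27 kg × 1.39 × 10^6 m/s)
         = 23.6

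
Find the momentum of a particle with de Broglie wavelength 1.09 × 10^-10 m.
6.08 × 10^-24 kg·m/s

From the de Broglie relation λ = h/p, we solve for p:

p = h/λ
p = (6.626 × 10^-34 J·s) / (1.09 × 10^-10 m)
p = 6.08 × 10^-24 kg·m/s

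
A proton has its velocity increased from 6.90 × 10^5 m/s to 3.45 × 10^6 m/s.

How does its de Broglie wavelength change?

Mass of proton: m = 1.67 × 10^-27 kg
The wavelength decreases by a factor of 5.

Using λ = h/(mv):

Initial wavelength: λ₁ = h/(mv₁) = 5.75 × 10^-13 m
Final wavelength: λ₂ = h/(mv₂) = 1.15 × 10^-13 m

Since λ ∝ 1/v, when velocity increases by a factor of 5, the wavelength decreases by a factor of 5.

λ₂/λ₁ = v₁/v₂ = 1/5

The wavelength decreases by a factor of 5.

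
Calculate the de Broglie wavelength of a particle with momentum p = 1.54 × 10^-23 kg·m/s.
4.30 × 10^-11 m

Using the de Broglie relation λ = h/p:

λ = h/p
λ = (6.626 × 10^-34 J·s) / (1.54 × 10^-23 kg·m/s)
λ = 4.30 × 10^-11 m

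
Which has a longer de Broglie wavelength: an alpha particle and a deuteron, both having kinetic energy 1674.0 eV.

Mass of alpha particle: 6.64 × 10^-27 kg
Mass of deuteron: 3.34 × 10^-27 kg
The deuteron has the longer wavelength.

Using λ = h/√(2mKE):

For alpha particle: λ₁ = h/√(2m₁KE) = 3.51 × 10^-13 m
For deuteron: λ₂ = h/√(2m₂KE) = 4.95 × 10^-13 m

Since λ ∝ 1/√m at constant kinetic energy, the lighter particle has the longer wavelength.

The deuteron has the longer de Broglie wavelength.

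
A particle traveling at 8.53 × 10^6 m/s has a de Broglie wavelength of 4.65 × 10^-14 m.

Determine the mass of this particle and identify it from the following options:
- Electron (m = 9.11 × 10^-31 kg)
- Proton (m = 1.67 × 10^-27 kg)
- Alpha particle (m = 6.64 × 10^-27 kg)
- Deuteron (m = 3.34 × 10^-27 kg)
The particle is a proton.

From λ = h/(mv), solve for mass:

m = h/(λv)
m = (6.626 × 10^-34 J·s) / (4.65 × 10^-14 m × 8.53 × 10^6 m/s)
m = 1.67 × 10^-27 kg

Comparing with the listed masses, this is closest to a proton.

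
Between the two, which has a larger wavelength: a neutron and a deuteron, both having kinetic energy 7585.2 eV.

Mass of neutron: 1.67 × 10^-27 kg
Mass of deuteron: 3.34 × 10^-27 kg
The neutron has the longer wavelength.

Using λ = h/√(2mKE):

For neutron: λ₁ = h/√(2m₁KE) = 3.29 × 10^-13 m
For deuteron: λ₂ = h/√(2m₂KE) = 2.33 × 10^-13 m

Since λ ∝ 1/√m at constant kinetic energy, the lighter particle has the longer wavelength.

The neutron has the longer de Broglie wavelength.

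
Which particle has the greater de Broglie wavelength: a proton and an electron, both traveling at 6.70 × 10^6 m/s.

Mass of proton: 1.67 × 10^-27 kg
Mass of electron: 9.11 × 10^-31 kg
The electron has the longer wavelength.

Using λ = h/(mv), since both particles have the same velocity, the wavelength depends only on mass.

For proton: λ₁ = h/(m₁v) = 5.92 × 10^-14 m
For electron: λ₂ = h/(m₂v) = 1.09 × 10^-10 m

Since λ ∝ 1/m at constant velocity, the lighter particle has the longer wavelength.

The electron has the longer de Broglie wavelength.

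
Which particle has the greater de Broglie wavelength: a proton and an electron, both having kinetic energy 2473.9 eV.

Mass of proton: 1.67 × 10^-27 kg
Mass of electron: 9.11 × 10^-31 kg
The electron has the longer wavelength.

Using λ = h/√(2mKE):

For proton: λ₁ = h/√(2m₁KE) = 5.76 × 10^-13 m
For electron: λ₂ = h/√(2m₂KE) = 2.47 × 10^-11 m

Since λ ∝ 1/√m at constant kinetic energy, the lighter particle has the longer wavelength.

The electron has the longer de Broglie wavelength.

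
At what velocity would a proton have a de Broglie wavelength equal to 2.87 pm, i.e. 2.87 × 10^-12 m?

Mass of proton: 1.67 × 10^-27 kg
1.38 × 10^5 m/s

From λ = h/(mv), solve for v:

v = h/(mλ)
v = (6.626 × 10^-34 J·s) / (1.67 × 10^-27 kg × 2.87 × 10^-12 m)
v = 1.38 × 10^5 m/s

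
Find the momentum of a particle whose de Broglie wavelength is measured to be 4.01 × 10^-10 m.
1.65 × 10^-24 kg·m/s

From the de Broglie relation λ = h/p, we solve for p:

p = h/λ
p = (6.626 × 10^-34 J·s) / (4.01 × 10^-10 m)
p = 1.65 × 10^-24 kg·m/s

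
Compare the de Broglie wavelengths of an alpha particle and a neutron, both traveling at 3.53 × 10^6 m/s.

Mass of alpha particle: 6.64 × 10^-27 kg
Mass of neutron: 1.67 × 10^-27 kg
The neutron has the longer wavelength.

Using λ = h/(mv), since both particles have the same velocity, the wavelength depends only on mass.

For alpha particle: λ₁ = h/(m₁v) = 2.83 × 10^-14 m
For neutron: λ₂ = h/(m₂v) = 1.12 × 10^-13 m

Since λ ∝ 1/m at constant velocity, the lighter particle has the longer wavelength.

The neutron has the longer de Broglie wavelength.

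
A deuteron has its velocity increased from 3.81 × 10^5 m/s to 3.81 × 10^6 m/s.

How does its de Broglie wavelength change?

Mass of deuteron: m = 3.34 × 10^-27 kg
The wavelength decreases by a factor of 10.

Using λ = h/(mv):

Initial wavelength: λ₁ = h/(mv₁) = 5.21 × 10^-13 m
Final wavelength: λ₂ = h/(mv₂) = 5.21 × 10^-14 m

Since λ ∝ 1/v, when velocity increases by a factor of 10, the wavelength decreases by a factor of 10.

λ₂/λ₁ = v₁/v₂ = 1/10

The wavelength decreases by a factor of 10.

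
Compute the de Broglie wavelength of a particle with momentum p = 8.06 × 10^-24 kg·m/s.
8.22 × 10^-11 m

Using the de Broglie relation λ = h/p:

λ = h/p
λ = (6.626 × 10^-34 J·s) / (8.06 × 10^-24 kg·m/s)
λ = 8.22 × 10^-11 m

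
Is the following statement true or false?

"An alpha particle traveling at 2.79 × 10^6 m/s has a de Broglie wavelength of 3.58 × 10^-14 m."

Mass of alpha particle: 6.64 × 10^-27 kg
True

The claim is correct.

Using λ = h/(mv):
λ = (6.626 × 10^-34 J·s) / (6.64 × 10^-27 kg × 2.79 × 10^6 m/s)
λ = 3.58 × 10^-14 m

This matches the claimed value.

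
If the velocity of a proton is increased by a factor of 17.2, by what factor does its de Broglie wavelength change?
The wavelength decreases by a factor of 17.2.

From λ = h/(mv), the wavelength is inversely proportional to velocity:

λ ∝ 1/v

If v → 17.2v, then λ → λ/17.2

When velocity is increased by a factor of 17.2, the wavelength decreases by a factor of 17.2.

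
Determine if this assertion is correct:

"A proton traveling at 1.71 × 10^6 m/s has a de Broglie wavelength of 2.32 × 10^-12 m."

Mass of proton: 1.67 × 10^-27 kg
False

The claim is incorrect.

Using λ = h/(mv):
λ = (6.626 × 10^-34 J·s) / (1.67 × 10^-27 kg × 1.71 × 10^6 m/s)
λ = 2.32 × 10^-13 m

The actual wavelength differs from the claimed 2.32 × 10^-12 m.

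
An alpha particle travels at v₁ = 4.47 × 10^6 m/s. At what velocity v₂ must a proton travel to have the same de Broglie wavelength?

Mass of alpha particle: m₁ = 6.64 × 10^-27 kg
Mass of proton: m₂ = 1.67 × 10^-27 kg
v₂ = 1.78 × 10^7 m/s

For equal de Broglie wavelengths: λ₁ = λ₂

h/(m₁v₁) = h/(m₂v₂)
m₁v₁ = m₂v₂
v₂ = v₁ · (m₁/m₂)

v₂ = 4.47 × 10^6 m/s × (6.64 × 10^-27 kg / 1.67 × 10^-27 kg)
v₂ = 1.78 × 10^7 m/s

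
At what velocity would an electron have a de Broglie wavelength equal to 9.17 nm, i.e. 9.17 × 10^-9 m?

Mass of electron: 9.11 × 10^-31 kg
7.93 × 10^4 m/s

From λ = h/(mv), solve for v:

v = h/(mλ)
v = (6.626 × 10^-34 J·s) / (9.11 × 10^-31 kg × 9.17 × 10^-9 m)
v = 7.93 × 10^4 m/s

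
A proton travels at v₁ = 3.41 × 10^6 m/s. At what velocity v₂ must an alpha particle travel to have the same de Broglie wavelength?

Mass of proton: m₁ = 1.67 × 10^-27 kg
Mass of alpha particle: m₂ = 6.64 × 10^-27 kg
v₂ = 8.58 × 10^5 m/s

For equal de Broglie wavelengths: λ₁ = λ₂

h/(m₁v₁) = h/(m₂v₂)
m₁v₁ = m₂v₂
v₂ = v₁ · (m₁/m₂)

v₂ = 3.41 × 10^6 m/s × (1.67 × 10^-27 kg / 6.64 × 10^-27 kg)
v₂ = 8.58 × 10^5 m/s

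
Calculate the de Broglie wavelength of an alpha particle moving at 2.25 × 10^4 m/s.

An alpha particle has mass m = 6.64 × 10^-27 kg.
4.44 × 10^-12 m

Using the de Broglie relation λ = h/(mv):

λ = h/(mv)
λ = (6.626 × 10^-34 J·s) / (6.64 × 10^-27 kg × 2.25 × 10^4 m/s)
λ = 4.44 × 10^-12 m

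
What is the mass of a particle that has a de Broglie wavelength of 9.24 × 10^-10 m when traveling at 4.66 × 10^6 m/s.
1.54 × 10^-31 kg

From the de Broglie relation λ = h/(mv), we solve for m:

m = h/(λv)
m = (6.626 × 10^-34 J·s) / (9.24 × 10^-10 m × 4.66 × 10^6 m/s)
m = 1.54 × 10^-31 kg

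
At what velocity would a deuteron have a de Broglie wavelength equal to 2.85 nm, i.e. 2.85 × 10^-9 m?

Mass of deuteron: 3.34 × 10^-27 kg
6.96 × 10^1 m/s

From λ = h/(mv), solve for v:

v = h/(mλ)
v = (6.626 × 10^-34 J·s) / (3.34 × 10^-27 kg × 2.85 × 10^-9 m)
v = 6.96 × 10^1 m/s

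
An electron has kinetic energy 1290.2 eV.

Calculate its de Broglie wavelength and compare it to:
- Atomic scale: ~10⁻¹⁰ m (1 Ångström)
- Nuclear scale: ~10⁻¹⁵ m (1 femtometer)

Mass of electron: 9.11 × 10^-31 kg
λ = 3.41 × 10^-11 m, which is between nuclear and atomic scales.

Using λ = h/√(2mKE):

KE = 1290.2 eV = 2.067 × 10^-16 J

λ = h/√(2mKE)
λ = (6.626 × 10^-34 J·s) / √(2 × 9.11 × 10^-31 kg × 2.067 × 10^-16 J)
λ = 3.41 × 10^-11 m

Comparison:
- Atomic scale (10⁻¹⁰ m): λ is 0.34× this size
- Nuclear scale (10⁻¹⁵ m): λ is 3.4e+04× this size

The wavelength is between nuclear and atomic scales.

This wavelength is appropriate for probing atomic structure but too large for nuclear physics experiments.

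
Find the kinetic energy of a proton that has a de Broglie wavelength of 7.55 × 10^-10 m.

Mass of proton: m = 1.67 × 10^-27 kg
2.31 × 10^-22 J (or 1.44 × 10^-3 eV)

From λ = h/√(2mKE), we solve for KE:

λ² = h²/(2mKE)
KE = h²/(2mλ²)
KE = (6.626 × 10^-34 J·s)² / (2 × 1.67 × 10^-27 kg × (7.55 × 10^-10 m)²)
KE = 2.31 × 10^-22 J
KE = 1.44 × 10^-3 eV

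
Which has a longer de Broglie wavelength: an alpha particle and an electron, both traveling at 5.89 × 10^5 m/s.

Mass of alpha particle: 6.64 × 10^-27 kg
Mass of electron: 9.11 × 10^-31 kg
The electron has the longer wavelength.

Using λ = h/(mv), since both particles have the same velocity, the wavelength depends only on mass.

For alpha particle: λ₁ = h/(m₁v) = 1.69 × 10^-13 m
For electron: λ₂ = h/(m₂v) = 1.23 × 10^-9 m

Since λ ∝ 1/m at constant velocity, the lighter particle has the longer wavelength.

The electron has the longer de Broglie wavelength.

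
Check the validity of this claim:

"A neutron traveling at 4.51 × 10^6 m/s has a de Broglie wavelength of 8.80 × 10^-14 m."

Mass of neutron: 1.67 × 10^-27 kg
True

The claim is correct.

Using λ = h/(mv):
λ = (6.626 × 10^-34 J·s) / (1.67 × 10^-27 kg × 4.51 × 10^6 m/s)
λ = 8.80 × 10^-14 m

This matches the claimed value.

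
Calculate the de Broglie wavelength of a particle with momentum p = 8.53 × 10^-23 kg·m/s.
7.77 × 10^-12 m

Using the de Broglie relation λ = h/p:

λ = h/p
λ = (6.626 × 10^-34 J·s) / (8.53 × 10^-23 kg·m/s)
λ = 7.77 × 10^-12 m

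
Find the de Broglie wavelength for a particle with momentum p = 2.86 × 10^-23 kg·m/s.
2.32 × 10^-11 m

Using the de Broglie relation λ = h/p:

λ = h/p
λ = (6.626 × 10^-34 J·s) / (2.86 × 10^-23 kg·m/s)
λ = 2.32 × 10^-11 m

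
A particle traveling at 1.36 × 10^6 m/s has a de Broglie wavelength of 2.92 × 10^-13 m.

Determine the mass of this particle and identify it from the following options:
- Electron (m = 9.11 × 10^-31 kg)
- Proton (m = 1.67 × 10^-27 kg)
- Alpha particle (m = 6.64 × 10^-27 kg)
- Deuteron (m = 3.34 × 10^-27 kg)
The particle is a proton.

From λ = h/(mv), solve for mass:

m = h/(λv)
m = (6.626 × 10^-34 J·s) / (2.92 × 10^-13 m × 1.36 × 10^6 m/s)
m = 1.67 × 10^-27 kg

Comparing with the listed masses, this is closest to a proton.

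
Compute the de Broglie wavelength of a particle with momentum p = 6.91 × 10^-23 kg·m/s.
9.59 × 10^-12 m

Using the de Broglie relation λ = h/p:

λ = h/p
λ = (6.626 × 10^-34 J·s) / (6.91 × 10^-23 kg·m/s)
λ = 9.59 × 10^-12 m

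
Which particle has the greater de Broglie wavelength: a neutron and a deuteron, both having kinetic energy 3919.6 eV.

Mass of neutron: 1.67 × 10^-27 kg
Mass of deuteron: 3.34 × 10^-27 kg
The neutron has the longer wavelength.

Using λ = h/√(2mKE):

For neutron: λ₁ = h/√(2m₁KE) = 4.58 × 10^-13 m
For deuteron: λ₂ = h/√(2m₂KE) = 3.24 × 10^-13 m

Since λ ∝ 1/√m at constant kinetic energy, the lighter particle has the longer wavelength.

The neutron has the longer de Broglie wavelength.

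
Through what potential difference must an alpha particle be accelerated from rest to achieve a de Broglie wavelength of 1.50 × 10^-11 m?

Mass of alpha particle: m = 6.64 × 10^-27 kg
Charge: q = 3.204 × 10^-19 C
4.59 × 10^-1 V

From λ = h/√(2mqV), we solve for V:

λ² = h²/(2mqV)
V = h²/(2mqλ²)
V = (6.626 × 10^-34 J·s)² / (2 × 6.64 × 10^-27 kg × 3.204 × 10^-19 C × (1.50 × 10^-11 m)²)
V = 4.59 × 10^-1 V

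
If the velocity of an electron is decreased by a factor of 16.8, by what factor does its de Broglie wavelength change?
The wavelength increases by a factor of 16.8.

From λ = h/(mv), the wavelength is inversely proportional to velocity:

λ ∝ 1/v

If v → v/16.8, then λ → 16.8λ

When velocity is decreased by a factor of 16.8, the wavelength increases by a factor of 16.8.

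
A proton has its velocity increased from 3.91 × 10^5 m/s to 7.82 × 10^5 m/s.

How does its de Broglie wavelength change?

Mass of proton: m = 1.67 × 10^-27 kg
The wavelength decreases by a factor of 2.

Using λ = h/(mv):

Initial wavelength: λ₁ = h/(mv₁) = 1.01 × 10^-12 m
Final wavelength: λ₂ = h/(mv₂) = 5.07 × 10^-13 m

Since λ ∝ 1/v, when velocity increases by a factor of 2, the wavelength decreases by a factor of 2.

λ₂/λ₁ = v₁/v₂ = 1/2

The wavelength decreases by a factor of 2.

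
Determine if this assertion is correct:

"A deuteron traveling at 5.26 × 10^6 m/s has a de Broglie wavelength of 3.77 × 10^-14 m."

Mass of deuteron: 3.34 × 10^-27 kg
True

The claim is correct.

Using λ = h/(mv):
λ = (6.626 × 10^-34 J·s) / (3.34 × 10^-27 kg × 5.26 × 10^6 m/s)
λ = 3.77 × 10^-14 m

This matches the claimed value.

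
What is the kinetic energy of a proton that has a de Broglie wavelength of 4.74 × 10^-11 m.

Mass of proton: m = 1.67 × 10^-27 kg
5.85 × 10^-20 J (or 0.365 eV)

From λ = h/√(2mKE), we solve for KE:

λ² = h²/(2mKE)
KE = h²/(2mλ²)
KE = (6.626 × 10^-34 J·s)² / (2 × 1.67 × 10^-27 kg × (4.74 × 10^-11 m)²)
KE = 5.85 × 10^-20 J
KE = 0.365 eV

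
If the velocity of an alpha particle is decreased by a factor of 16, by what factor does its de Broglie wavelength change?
The wavelength increases by a factor of 16.

From λ = h/(mv), the wavelength is inversely proportional to velocity:

λ ∝ 1/v

If v → v/16, then λ → 16λ

When velocity is decreased by a factor of 16, the wavelength increases by a factor of 16.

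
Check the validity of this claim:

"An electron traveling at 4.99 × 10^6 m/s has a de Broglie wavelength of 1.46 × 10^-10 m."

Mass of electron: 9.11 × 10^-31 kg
True

The claim is correct.

Using λ = h/(mv):
λ = (6.626 × 10^-34 J·s) / (9.11 × 10^-31 kg × 4.99 × 10^6 m/s)
λ = 1.46 × 10^-10 m

This matches the claimed value.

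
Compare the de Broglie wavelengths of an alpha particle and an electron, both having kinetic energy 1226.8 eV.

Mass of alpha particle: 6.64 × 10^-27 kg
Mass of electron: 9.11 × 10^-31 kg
The electron has the longer wavelength.

Using λ = h/√(2mKE):

For alpha particle: λ₁ = h/√(2m₁KE) = 4.10 × 10^-13 m
For electron: λ₂ = h/√(2m₂KE) = 3.50 × 10^-11 m

Since λ ∝ 1/√m at constant kinetic energy, the lighter particle has the longer wavelength.

The electron has the longer de Broglie wavelength.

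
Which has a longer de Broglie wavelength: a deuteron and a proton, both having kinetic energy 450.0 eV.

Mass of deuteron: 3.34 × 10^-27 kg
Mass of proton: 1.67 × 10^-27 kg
The proton has the longer wavelength.

Using λ = h/√(2mKE):

For deuteron: λ₁ = h/√(2m₁KE) = 9.55 × 10^-13 m
For proton: λ₂ = h/√(2m₂KE) = 1.35 × 10^-12 m

Since λ ∝ 1/√m at constant kinetic energy, the lighter particle has the longer wavelength.

The proton has the longer de Broglie wavelength.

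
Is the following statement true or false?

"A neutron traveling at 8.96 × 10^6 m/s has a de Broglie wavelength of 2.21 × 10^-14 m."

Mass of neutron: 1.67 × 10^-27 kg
False

The claim is incorrect.

Using λ = h/(mv):
λ = (6.626 × 10^-34 J·s) / (1.67 × 10^-27 kg × 8.96 × 10^6 m/s)
λ = 4.43 × 10^-14 m

The actual wavelength differs from the claimed 2.21 × 10^-14 m.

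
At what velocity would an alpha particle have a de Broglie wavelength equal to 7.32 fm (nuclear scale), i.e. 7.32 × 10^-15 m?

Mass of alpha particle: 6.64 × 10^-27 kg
1.36 × 10^7 m/s

From λ = h/(mv), solve for v:

v = h/(mλ)
v = (6.626 × 10^-34 J·s) / (6.64 × 10^-27 kg × 7.32 × 10^-15 m)
v = 1.36 × 10^7 m/s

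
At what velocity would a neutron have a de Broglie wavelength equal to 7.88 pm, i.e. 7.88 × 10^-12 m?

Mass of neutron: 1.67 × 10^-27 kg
5.04 × 10^4 m/s

From λ = h/(mv), solve for v:

v = h/(mλ)
v = (6.626 × 10^-34 J·s) / (1.67 × 10^-27 kg × 7.88 × 10^-12 m)
v = 5.04 × 10^4 m/s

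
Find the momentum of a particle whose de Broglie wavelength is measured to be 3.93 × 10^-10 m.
1.69 × 10^-24 kg·m/s

From the de Broglie relation λ = h/p, we solve for p:

p = h/λ
p = (6.626 × 10^-34 J·s) / (3.93 × 10^-10 m)
p = 1.69 × 10^-24 kg·m/s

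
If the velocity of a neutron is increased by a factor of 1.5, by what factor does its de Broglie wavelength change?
The wavelength decreases by a factor of 1.5.

From λ = h/(mv), the wavelength is inversely proportional to velocity:

λ ∝ 1/v

If v → 1.5v, then λ → λ/1.5

When velocity is increased by a factor of 1.5, the wavelength decreases by a factor of 1.5.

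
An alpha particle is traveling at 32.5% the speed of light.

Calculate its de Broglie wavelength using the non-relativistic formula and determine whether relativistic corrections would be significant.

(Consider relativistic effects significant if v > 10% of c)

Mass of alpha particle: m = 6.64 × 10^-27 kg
Yes, relativistic corrections are needed.

Using the non-relativistic de Broglie formula λ = h/(mv):

v = 32.5% × c = 9.743 × 10^7 m/s

λ = h/(mv)
λ = (6.626 × 10^-34 J·s) / (6.64 × 10^-27 kg × 9.743 × 10^7 m/s)
λ = 1.02 × 10^-15 m

Since v = 32.5% of c > 10% of c, relativistic corrections ARE significant and the actual wavelength would differ from this non-relativistic estimate.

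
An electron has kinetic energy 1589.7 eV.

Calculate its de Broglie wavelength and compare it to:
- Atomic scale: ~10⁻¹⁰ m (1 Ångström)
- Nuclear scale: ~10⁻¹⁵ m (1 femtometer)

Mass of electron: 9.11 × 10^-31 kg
λ = 3.08 × 10^-11 m, which is between nuclear and atomic scales.

Using λ = h/√(2mKE):

KE = 1589.7 eV = 2.547 × 10^-16 J

λ = h/√(2mKE)
λ = (6.626 × 10^-34 J·s) / √(2 × 9.11 × 10^-31 kg × 2.547 × 10^-16 J)
λ = 3.08 × 10^-11 m

Comparison:
- Atomic scale (10⁻¹⁰ m): λ is 0.31× this size
- Nuclear scale (10⁻¹⁵ m): λ is 3.1e+04× this size

The wavelength is between nuclear and atomic scales.

This wavelength is appropriate for probing atomic structure but too large for nuclear physics experiments.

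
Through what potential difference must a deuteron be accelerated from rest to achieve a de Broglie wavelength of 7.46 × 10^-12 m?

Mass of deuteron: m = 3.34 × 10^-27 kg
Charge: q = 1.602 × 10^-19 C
7.37 V

From λ = h/√(2mqV), we solve for V:

λ² = h²/(2mqV)
V = h²/(2mqλ²)
V = (6.626 × 10^-34 J·s)² / (2 × 3.34 × 10^-27 kg × 1.602 × 10^-19 C × (7.46 × 10^-12 m)²)
V = 7.37 V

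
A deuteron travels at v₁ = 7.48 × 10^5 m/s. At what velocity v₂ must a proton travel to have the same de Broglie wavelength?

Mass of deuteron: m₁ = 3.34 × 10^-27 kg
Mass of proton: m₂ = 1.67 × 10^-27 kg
v₂ = 1.50 × 10^6 m/s

For equal de Broglie wavelengths: λ₁ = λ₂

h/(m₁v₁) = h/(m₂v₂)
m₁v₁ = m₂v₂
v₂ = v₁ · (m₁/m₂)

v₂ = 7.48 × 10^5 m/s × (3.34 × 10^-27 kg / 1.67 × 10^-27 kg)
v₂ = 1.50 × 10^6 m/s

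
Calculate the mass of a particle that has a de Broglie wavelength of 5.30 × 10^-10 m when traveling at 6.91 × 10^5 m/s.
1.81 × 10^-30 kg

From the de Broglie relation λ = h/(mv), we solve for m:

m = h/(λv)
m = (6.626 × 10^-34 J·s) / (5.30 × 10^-10 m × 6.91 × 10^5 m/s)
m = 1.81 × 10^-30 kg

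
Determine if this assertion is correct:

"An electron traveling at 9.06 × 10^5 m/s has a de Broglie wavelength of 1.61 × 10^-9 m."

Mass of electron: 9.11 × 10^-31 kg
False

The claim is incorrect.

Using λ = h/(mv):
λ = (6.626 × 10^-34 J·s) / (9.11 × 10^-31 kg × 9.06 × 10^5 m/s)
λ = 8.03 × 10^-10 m

The actual wavelength differs from the claimed 1.61 × 10^-9 m.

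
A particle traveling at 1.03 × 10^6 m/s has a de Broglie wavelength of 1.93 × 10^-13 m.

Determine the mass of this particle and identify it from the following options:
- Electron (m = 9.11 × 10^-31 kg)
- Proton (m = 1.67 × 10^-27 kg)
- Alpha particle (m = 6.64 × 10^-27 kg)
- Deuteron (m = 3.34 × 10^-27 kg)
The particle is a deuteron.

From λ = h/(mv), solve for mass:

m = h/(λv)
m = (6.626 × 10^-34 J·s) / (1.93 × 10^-13 m × 1.03 × 10^6 m/s)
m = 3.33 × 10^-27 kg

Comparing with the listed masses, this is closest to a deuteron.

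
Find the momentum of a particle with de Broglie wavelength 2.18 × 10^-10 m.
3.04 × 10^-24 kg·m/s

From the de Broglie relation λ = h/p, we solve for p:

p = h/λ
p = (6.626 × 10^-34 J·s) / (2.18 × 10^-10 m)
p = 3.04 × 10^-24 kg·m/s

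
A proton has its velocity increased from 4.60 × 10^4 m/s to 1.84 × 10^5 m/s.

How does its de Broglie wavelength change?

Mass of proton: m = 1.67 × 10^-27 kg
The wavelength decreases by a factor of 4.

Using λ = h/(mv):

Initial wavelength: λ₁ = h/(mv₁) = 8.63 × 10^-12 m
Final wavelength: λ₂ = h/(mv₂) = 2.16 × 10^-12 m

Since λ ∝ 1/v, when velocity increases by a factor of 4, the wavelength decreases by a factor of 4.

λ₂/λ₁ = v₁/v₂ = 1/4

The wavelength decreases by a factor of 4.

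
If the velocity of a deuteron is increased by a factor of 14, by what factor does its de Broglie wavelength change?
The wavelength decreases by a factor of 14.

From λ = h/(mv), the wavelength is inversely proportional to velocity:

λ ∝ 1/v

If v → 14v, then λ → λ/14

When velocity is increased by a factor of 14, the wavelength decreases by a factor of 14.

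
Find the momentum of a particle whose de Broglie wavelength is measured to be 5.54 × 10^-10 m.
1.20 × 10^-24 kg·m/s

From the de Broglie relation λ = h/p, we solve for p:

p = h/λ
p = (6.626 × 10^-34 J·s) / (5.54 × 10^-10 m)
p = 1.20 × 10^-24 kg·m/s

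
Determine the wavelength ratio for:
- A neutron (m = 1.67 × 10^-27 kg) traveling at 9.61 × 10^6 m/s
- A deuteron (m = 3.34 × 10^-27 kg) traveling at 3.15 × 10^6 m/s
λ₁/λ₂ = 0.656

Using λ = h/(mv):

λ₁ = h/(m₁v₁) = 4.13 × 10^-14 m
λ₂ = h/(m₂v₂) = 6.30 × 10^-14 m

Ratio λ₁/λ₂ = (m₂v₂)/(m₁v₁)
         = (3.34 × 10^-27 kg × 3.15 × 10^6 m/s) / (1.67 × 10^-27 kg × 9.61 × 10^6 m/s)
         = 0.656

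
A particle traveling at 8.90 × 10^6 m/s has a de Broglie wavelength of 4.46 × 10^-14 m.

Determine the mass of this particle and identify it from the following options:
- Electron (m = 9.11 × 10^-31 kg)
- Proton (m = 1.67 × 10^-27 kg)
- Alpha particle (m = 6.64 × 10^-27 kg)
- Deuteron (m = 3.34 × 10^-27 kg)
The particle is a proton.

From λ = h/(mv), solve for mass:

m = h/(λv)
m = (6.626 × 10^-34 J·s) / (4.46 × 10^-14 m × 8.90 × 10^6 m/s)
m = 1.67 × 10^-27 kg

Comparing with the listed masses, this is closest to a proton.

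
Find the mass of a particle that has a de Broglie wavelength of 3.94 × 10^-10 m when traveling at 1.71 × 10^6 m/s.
9.83 × 10^-31 kg

From the de Broglie relation λ = h/(mv), we solve for m:

m = h/(λv)
m = (6.626 × 10^-34 J·s) / (3.94 × 10^-10 m × 1.71 × 10^6 m/s)
m = 9.83 × 10^-31 kg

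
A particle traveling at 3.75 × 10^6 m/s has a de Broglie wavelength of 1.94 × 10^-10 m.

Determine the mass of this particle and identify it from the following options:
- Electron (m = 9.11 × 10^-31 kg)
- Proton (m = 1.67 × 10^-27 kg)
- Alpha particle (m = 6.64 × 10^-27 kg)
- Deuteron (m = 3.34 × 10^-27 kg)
The particle is an electron.

From λ = h/(mv), solve for mass:

m = h/(λv)
m = (6.626 × 10^-34 J·s) / (1.94 × 10^-10 m × 3.75 × 10^6 m/s)
m = 9.11 × 10^-31 kg

Comparing with the listed masses, this is closest to an electron.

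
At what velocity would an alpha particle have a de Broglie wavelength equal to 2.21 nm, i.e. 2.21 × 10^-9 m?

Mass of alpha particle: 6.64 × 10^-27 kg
4.52 × 10^1 m/s

From λ = h/(mv), solve for v:

v = h/(mλ)
v = (6.626 × 10^-34 J·s) / (6.64 × 10^-27 kg × 2.21 × 10^-9 m)
v = 4.52 × 10^1 m/s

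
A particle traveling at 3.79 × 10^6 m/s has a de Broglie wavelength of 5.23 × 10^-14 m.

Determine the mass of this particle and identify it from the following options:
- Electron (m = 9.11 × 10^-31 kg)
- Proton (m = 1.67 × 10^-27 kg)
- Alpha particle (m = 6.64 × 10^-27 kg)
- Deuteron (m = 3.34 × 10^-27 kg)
The particle is a deuteron.

From λ = h/(mv), solve for mass:

m = h/(λv)
m = (6.626 × 10^-34 J·s) / (5.23 × 10^-14 m × 3.79 × 10^6 m/s)
m = 3.34 × 10^-27 kg

Comparing with the listed masses, this is closest to a deuteron.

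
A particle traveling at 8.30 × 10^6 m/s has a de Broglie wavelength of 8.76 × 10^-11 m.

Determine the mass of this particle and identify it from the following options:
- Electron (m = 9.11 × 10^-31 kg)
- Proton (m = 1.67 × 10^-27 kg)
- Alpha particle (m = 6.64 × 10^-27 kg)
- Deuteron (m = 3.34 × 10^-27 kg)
The particle is an electron.

From λ = h/(mv), solve for mass:

m = h/(λv)
m = (6.626 × 10^-34 J·s) / (8.76 × 10^-11 m × 8.30 × 10^6 m/s)
m = 9.11 × 10^-31 kg

Comparing with the listed masses, this is closest to an electron.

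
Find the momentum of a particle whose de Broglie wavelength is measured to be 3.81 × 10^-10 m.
1.74 × 10^-24 kg·m/s

From the de Broglie relation λ = h/p, we solve for p:

p = h/λ
p = (6.626 × 10^-34 J·s) / (3.81 × 10^-10 m)
p = 1.74 × 10^-24 kg·m/s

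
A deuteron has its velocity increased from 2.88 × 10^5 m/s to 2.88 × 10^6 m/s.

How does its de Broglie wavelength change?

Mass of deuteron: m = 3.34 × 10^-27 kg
The wavelength decreases by a factor of 10.

Using λ = h/(mv):

Initial wavelength: λ₁ = h/(mv₁) = 6.89 × 10^-13 m
Final wavelength: λ₂ = h/(mv₂) = 6.89 × 10^-14 m

Since λ ∝ 1/v, when velocity increases by a factor of 10, the wavelength decreases by a factor of 10.

λ₂/λ₁ = v₁/v₂ = 1/10

The wavelength decreases by a factor of 10.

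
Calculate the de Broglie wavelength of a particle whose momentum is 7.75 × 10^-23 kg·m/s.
8.55 × 10^-12 m

Using the de Broglie relation λ = h/p:

λ = h/p
λ = (6.626 × 10^-34 J·s) / (7.75 × 10^-23 kg·m/s)
λ = 8.55 × 10^-12 m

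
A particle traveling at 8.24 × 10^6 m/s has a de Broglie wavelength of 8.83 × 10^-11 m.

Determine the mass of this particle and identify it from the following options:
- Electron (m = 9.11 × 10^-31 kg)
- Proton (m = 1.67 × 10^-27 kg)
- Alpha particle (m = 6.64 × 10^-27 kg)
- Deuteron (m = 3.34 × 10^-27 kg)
The particle is an electron.

From λ = h/(mv), solve for mass:

m = h/(λv)
m = (6.626 × 10^-34 J·s) / (8.83 × 10^-11 m × 8.24 × 10^6 m/s)
m = 9.11 × 10^-31 kg

Comparing with the listed masses, this is closest to an electron.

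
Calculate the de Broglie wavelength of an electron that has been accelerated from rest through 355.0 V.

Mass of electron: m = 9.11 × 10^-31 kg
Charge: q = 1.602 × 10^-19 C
6.51 × 10^-11 m

When a particle is accelerated through voltage V, it gains kinetic energy KE = qV.

The de Broglie wavelength is then λ = h/√(2mqV):

λ = h/√(2mqV)
λ = (6.626 × 10^-34 J·s) / √(2 × 9.11 × 10^-31 kg × 1.602 × 10^-19 C × 355.0 V)
λ = 6.51 × 10^-11 m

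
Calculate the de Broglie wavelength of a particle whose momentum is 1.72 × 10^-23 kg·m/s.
3.85 × 10^-11 m

Using the de Broglie relation λ = h/p:

λ = h/p
λ = (6.626 × 10^-34 J·s) / (1.72 × 10^-23 kg·m/s)
λ = 3.85 × 10^-11 m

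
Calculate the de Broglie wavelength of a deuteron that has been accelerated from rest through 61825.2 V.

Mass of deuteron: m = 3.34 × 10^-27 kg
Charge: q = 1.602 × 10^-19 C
8.15 × 10^-14 m

When a particle is accelerated through voltage V, it gains kinetic energy KE = qV.

The de Broglie wavelength is then λ = h/√(2mqV):

λ = h/√(2mqV)
λ = (6.626 × 10^-34 J·s) / √(2 × 3.34 × 10^-27 kg × 1.602 × 10^-19 C × 61825.2 V)
λ = 8.15 × 10^-14 m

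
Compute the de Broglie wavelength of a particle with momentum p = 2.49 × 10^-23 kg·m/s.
2.66 × 10^-11 m

Using the de Broglie relation λ = h/p:

λ = h/p
λ = (6.626 × 10^-34 J·s) / (2.49 × 10^-23 kg·m/s)
λ = 2.66 × 10^-11 m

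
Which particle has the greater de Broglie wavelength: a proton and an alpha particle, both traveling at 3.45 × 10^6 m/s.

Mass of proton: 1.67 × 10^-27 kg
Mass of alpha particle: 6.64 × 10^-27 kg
The proton has the longer wavelength.

Using λ = h/(mv), since both particles have the same velocity, the wavelength depends only on mass.

For proton: λ₁ = h/(m₁v) = 1.15 × 10^-13 m
For alpha particle: λ₂ = h/(m₂v) = 2.89 × 10^-14 m

Since λ ∝ 1/m at constant velocity, the lighter particle has the longer wavelength.

The proton has the longer de Broglie wavelength.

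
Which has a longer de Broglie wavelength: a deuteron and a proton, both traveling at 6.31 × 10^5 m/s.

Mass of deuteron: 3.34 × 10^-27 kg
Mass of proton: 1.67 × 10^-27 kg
The proton has the longer wavelength.

Using λ = h/(mv), since both particles have the same velocity, the wavelength depends only on mass.

For deuteron: λ₁ = h/(m₁v) = 3.14 × 10^-13 m
For proton: λ₂ = h/(m₂v) = 6.29 × 10^-13 m

Since λ ∝ 1/m at constant velocity, the lighter particle has the longer wavelength.

The proton has the longer de Broglie wavelength.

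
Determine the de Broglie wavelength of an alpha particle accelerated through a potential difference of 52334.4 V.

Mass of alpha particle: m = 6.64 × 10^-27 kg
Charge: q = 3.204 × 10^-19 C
4.44 × 10^-14 m

When a particle is accelerated through voltage V, it gains kinetic energy KE = qV.

The de Broglie wavelength is then λ = h/√(2mqV):

λ = h/√(2mqV)
λ = (6.626 × 10^-34 J·s) / √(2 × 6.64 × 10^-27 kg × 3.204 × 10^-19 C × 52334.4 V)
λ = 4.44 × 10^-14 m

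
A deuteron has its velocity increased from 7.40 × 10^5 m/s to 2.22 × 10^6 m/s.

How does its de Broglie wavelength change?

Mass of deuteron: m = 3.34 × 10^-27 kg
The wavelength decreases by a factor of 3.

Using λ = h/(mv):

Initial wavelength: λ₁ = h/(mv₁) = 2.68 × 10^-13 m
Final wavelength: λ₂ = h/(mv₂) = 8.94 × 10^-14 m

Since λ ∝ 1/v, when velocity increases by a factor of 3, the wavelength decreases by a factor of 3.

λ₂/λ₁ = v₁/v₂ = 1/3

The wavelength decreases by a factor of 3.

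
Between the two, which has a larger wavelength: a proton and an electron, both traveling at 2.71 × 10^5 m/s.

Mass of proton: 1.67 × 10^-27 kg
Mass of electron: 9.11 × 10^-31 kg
The electron has the longer wavelength.

Using λ = h/(mv), since both particles have the same velocity, the wavelength depends only on mass.

For proton: λ₁ = h/(m₁v) = 1.46 × 10^-12 m
For electron: λ₂ = h/(m₂v) = 2.68 × 10^-9 m

Since λ ∝ 1/m at constant velocity, the lighter particle has the longer wavelength.

The electron has the longer de Broglie wavelength.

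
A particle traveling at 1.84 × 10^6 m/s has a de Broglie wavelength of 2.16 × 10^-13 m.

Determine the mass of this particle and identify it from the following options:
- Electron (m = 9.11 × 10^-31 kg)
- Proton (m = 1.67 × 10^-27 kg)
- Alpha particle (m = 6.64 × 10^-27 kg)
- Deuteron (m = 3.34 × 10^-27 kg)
The particle is a proton.

From λ = h/(mv), solve for mass:

m = h/(λv)
m = (6.626 × 10^-34 J·s) / (2.16 × 10^-13 m × 1.84 × 10^6 m/s)
m = 1.67 × 10^-27 kg

Comparing with the listed masses, this is closest to a proton.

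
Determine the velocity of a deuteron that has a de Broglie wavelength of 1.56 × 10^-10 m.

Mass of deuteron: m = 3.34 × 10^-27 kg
1.27 × 10^3 m/s

From the de Broglie relation λ = h/(mv), we solve for v:

v = h/(mλ)
v = (6.626 × 10^-34 J·s) / (3.34 × 10^-27 kg × 1.56 × 10^-10 m)
v = 1.27 × 10^3 m/s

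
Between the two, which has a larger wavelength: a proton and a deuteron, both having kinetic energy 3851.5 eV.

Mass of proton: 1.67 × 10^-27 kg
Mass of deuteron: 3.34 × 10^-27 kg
The proton has the longer wavelength.

Using λ = h/√(2mKE):

For proton: λ₁ = h/√(2m₁KE) = 4.62 × 10^-13 m
For deuteron: λ₂ = h/√(2m₂KE) = 3.26 × 10^-13 m

Since λ ∝ 1/√m at constant kinetic energy, the lighter particle has the longer wavelength.

The proton has the longer de Broglie wavelength.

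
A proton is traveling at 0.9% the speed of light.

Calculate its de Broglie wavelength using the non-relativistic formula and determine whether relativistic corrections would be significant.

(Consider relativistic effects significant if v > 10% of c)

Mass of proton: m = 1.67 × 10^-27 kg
No, relativistic corrections are not needed.

Using the non-relativistic de Broglie formula λ = h/(mv):

v = 0.9% × c = 2.698 × 10^6 m/s

λ = h/(mv)
λ = (6.626 × 10^-34 J·s) / (1.67 × 10^-27 kg × 2.698 × 10^6 m/s)
λ = 1.47 × 10^-13 m

Since v = 0.9% of c < 10% of c, relativistic corrections are NOT significant and this non-relativistic result is a good approximation.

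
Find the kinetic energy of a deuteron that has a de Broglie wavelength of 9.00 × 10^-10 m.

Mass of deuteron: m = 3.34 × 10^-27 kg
8.11 × 10^-23 J (or 5.06 × 10^-4 eV)

From λ = h/√(2mKE), we solve for KE:

λ² = h²/(2mKE)
KE = h²/(2mλ²)
KE = (6.626 × 10^-34 J·s)² / (2 × 3.34 × 10^-27 kg × (9.00 × 10^-10 m)²)
KE = 8.11 × 10^-23 J
KE = 5.06 × 10^-4 eV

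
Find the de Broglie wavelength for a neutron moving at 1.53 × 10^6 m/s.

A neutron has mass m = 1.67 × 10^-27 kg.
2.59 × 10^-13 m

Using the de Broglie relation λ = h/(mv):

λ = h/(mv)
λ = (6.626 × 10^-34 J·s) / (1.67 × 10^-27 kg × 1.53 × 10^6 m/s)
λ = 2.59 × 10^-13 m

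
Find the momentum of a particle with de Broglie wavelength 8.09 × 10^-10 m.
8.19 × 10^-25 kg·m/s

From the de Broglie relation λ = h/p, we solve for p:

p = h/λ
p = (6.626 × 10^-34 J·s) / (8.09 × 10^-10 m)
p = 8.19 × 10^-25 kg·m/s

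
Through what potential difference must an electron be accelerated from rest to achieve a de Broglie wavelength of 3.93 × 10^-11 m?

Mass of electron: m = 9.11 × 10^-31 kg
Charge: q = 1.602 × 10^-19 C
974 V

From λ = h/√(2mqV), we solve for V:

λ² = h²/(2mqV)
V = h²/(2mqλ²)
V = (6.626 × 10^-34 J·s)² / (2 × 9.11 × 10^-31 kg × 1.602 × 10^-19 C × (3.93 × 10^-11 m)²)
V = 974 V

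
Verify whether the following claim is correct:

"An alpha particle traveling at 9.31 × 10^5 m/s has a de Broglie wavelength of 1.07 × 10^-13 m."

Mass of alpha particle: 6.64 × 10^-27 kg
True

The claim is correct.

Using λ = h/(mv):
λ = (6.626 × 10^-34 J·s) / (6.64 × 10^-27 kg × 9.31 × 10^5 m/s)
λ = 1.07 × 10^-13 m

This matches the claimed value.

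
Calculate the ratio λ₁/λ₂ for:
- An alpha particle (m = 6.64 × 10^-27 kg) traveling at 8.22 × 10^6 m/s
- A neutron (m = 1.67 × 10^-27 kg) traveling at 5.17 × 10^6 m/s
λ₁/λ₂ = 0.158

Using λ = h/(mv):

λ₁ = h/(m₁v₁) = 1.21 × 10^-14 m
λ₂ = h/(m₂v₂) = 7.67 × 10^-14 m

Ratio λ₁/λ₂ = (m₂v₂)/(m₁v₁)
         = (1.67 × 10^-27 kg × 5.17 × 10^6 m/s) / (6.64 × 10^-27 kg × 8.22 × 10^6 m/s)
         = 0.158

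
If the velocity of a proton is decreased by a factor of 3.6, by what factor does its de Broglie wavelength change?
The wavelength increases by a factor of 3.6.

From λ = h/(mv), the wavelength is inversely proportional to velocity:

λ ∝ 1/v

If v → v/3.6, then λ → 3.6λ

When velocity is decreased by a factor of 3.6, the wavelength increases by a factor of 3.6.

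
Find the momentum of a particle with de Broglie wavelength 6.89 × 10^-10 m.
9.62 × 10^-25 kg·m/s

From the de Broglie relation λ = h/p, we solve for p:

p = h/λ
p = (6.626 × 10^-34 J·s) / (6.89 × 10^-10 m)
p = 9.62 × 10^-25 kg·m/s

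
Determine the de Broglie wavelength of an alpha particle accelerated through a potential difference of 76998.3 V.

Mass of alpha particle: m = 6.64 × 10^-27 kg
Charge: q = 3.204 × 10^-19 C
3.66 × 10^-14 m

When a particle is accelerated through voltage V, it gains kinetic energy KE = qV.

The de Broglie wavelength is then λ = h/√(2mqV):

λ = h/√(2mqV)
λ = (6.626 × 10^-34 J·s) / √(2 × 6.64 × 10^-27 kg × 3.204 × 10^-19 C × 76998.3 V)
λ = 3.66 × 10^-14 m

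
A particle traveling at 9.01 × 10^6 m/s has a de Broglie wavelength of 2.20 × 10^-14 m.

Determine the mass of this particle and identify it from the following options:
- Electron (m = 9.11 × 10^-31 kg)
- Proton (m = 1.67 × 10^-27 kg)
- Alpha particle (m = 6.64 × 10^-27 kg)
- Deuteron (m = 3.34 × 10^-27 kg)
The particle is a deuteron.

From λ = h/(mv), solve for mass:

m = h/(λv)
m = (6.626 × 10^-34 J·s) / (2.20 × 10^-14 m × 9.01 × 10^6 m/s)
m = 3.34 × 10^-27 kg

Comparing with the listed masses, this is closest to a deuteron.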